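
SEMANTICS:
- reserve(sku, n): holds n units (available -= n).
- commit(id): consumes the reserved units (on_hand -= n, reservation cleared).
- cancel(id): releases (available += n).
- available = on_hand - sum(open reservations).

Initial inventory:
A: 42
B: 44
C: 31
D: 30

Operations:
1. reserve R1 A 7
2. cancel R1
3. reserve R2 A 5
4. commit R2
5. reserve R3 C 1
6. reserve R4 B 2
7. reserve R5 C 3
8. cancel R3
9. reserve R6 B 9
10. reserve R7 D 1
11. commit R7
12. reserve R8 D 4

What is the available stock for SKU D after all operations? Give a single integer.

Step 1: reserve R1 A 7 -> on_hand[A=42 B=44 C=31 D=30] avail[A=35 B=44 C=31 D=30] open={R1}
Step 2: cancel R1 -> on_hand[A=42 B=44 C=31 D=30] avail[A=42 B=44 C=31 D=30] open={}
Step 3: reserve R2 A 5 -> on_hand[A=42 B=44 C=31 D=30] avail[A=37 B=44 C=31 D=30] open={R2}
Step 4: commit R2 -> on_hand[A=37 B=44 C=31 D=30] avail[A=37 B=44 C=31 D=30] open={}
Step 5: reserve R3 C 1 -> on_hand[A=37 B=44 C=31 D=30] avail[A=37 B=44 C=30 D=30] open={R3}
Step 6: reserve R4 B 2 -> on_hand[A=37 B=44 C=31 D=30] avail[A=37 B=42 C=30 D=30] open={R3,R4}
Step 7: reserve R5 C 3 -> on_hand[A=37 B=44 C=31 D=30] avail[A=37 B=42 C=27 D=30] open={R3,R4,R5}
Step 8: cancel R3 -> on_hand[A=37 B=44 C=31 D=30] avail[A=37 B=42 C=28 D=30] open={R4,R5}
Step 9: reserve R6 B 9 -> on_hand[A=37 B=44 C=31 D=30] avail[A=37 B=33 C=28 D=30] open={R4,R5,R6}
Step 10: reserve R7 D 1 -> on_hand[A=37 B=44 C=31 D=30] avail[A=37 B=33 C=28 D=29] open={R4,R5,R6,R7}
Step 11: commit R7 -> on_hand[A=37 B=44 C=31 D=29] avail[A=37 B=33 C=28 D=29] open={R4,R5,R6}
Step 12: reserve R8 D 4 -> on_hand[A=37 B=44 C=31 D=29] avail[A=37 B=33 C=28 D=25] open={R4,R5,R6,R8}
Final available[D] = 25

Answer: 25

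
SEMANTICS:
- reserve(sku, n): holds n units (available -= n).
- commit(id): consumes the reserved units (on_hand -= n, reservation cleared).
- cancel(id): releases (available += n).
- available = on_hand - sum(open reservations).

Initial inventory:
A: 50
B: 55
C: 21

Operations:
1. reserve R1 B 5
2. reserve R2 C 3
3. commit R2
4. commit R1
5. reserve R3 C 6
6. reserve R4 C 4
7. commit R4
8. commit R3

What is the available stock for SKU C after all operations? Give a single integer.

Step 1: reserve R1 B 5 -> on_hand[A=50 B=55 C=21] avail[A=50 B=50 C=21] open={R1}
Step 2: reserve R2 C 3 -> on_hand[A=50 B=55 C=21] avail[A=50 B=50 C=18] open={R1,R2}
Step 3: commit R2 -> on_hand[A=50 B=55 C=18] avail[A=50 B=50 C=18] open={R1}
Step 4: commit R1 -> on_hand[A=50 B=50 C=18] avail[A=50 B=50 C=18] open={}
Step 5: reserve R3 C 6 -> on_hand[A=50 B=50 C=18] avail[A=50 B=50 C=12] open={R3}
Step 6: reserve R4 C 4 -> on_hand[A=50 B=50 C=18] avail[A=50 B=50 C=8] open={R3,R4}
Step 7: commit R4 -> on_hand[A=50 B=50 C=14] avail[A=50 B=50 C=8] open={R3}
Step 8: commit R3 -> on_hand[A=50 B=50 C=8] avail[A=50 B=50 C=8] open={}
Final available[C] = 8

Answer: 8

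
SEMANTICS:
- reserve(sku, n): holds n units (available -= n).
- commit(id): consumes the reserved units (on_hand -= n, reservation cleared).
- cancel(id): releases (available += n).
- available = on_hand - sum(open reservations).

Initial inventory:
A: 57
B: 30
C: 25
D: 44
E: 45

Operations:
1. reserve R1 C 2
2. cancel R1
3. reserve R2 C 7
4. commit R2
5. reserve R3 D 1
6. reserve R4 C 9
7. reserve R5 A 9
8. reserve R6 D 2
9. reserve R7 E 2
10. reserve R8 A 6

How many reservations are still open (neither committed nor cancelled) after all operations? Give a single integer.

Answer: 6

Derivation:
Step 1: reserve R1 C 2 -> on_hand[A=57 B=30 C=25 D=44 E=45] avail[A=57 B=30 C=23 D=44 E=45] open={R1}
Step 2: cancel R1 -> on_hand[A=57 B=30 C=25 D=44 E=45] avail[A=57 B=30 C=25 D=44 E=45] open={}
Step 3: reserve R2 C 7 -> on_hand[A=57 B=30 C=25 D=44 E=45] avail[A=57 B=30 C=18 D=44 E=45] open={R2}
Step 4: commit R2 -> on_hand[A=57 B=30 C=18 D=44 E=45] avail[A=57 B=30 C=18 D=44 E=45] open={}
Step 5: reserve R3 D 1 -> on_hand[A=57 B=30 C=18 D=44 E=45] avail[A=57 B=30 C=18 D=43 E=45] open={R3}
Step 6: reserve R4 C 9 -> on_hand[A=57 B=30 C=18 D=44 E=45] avail[A=57 B=30 C=9 D=43 E=45] open={R3,R4}
Step 7: reserve R5 A 9 -> on_hand[A=57 B=30 C=18 D=44 E=45] avail[A=48 B=30 C=9 D=43 E=45] open={R3,R4,R5}
Step 8: reserve R6 D 2 -> on_hand[A=57 B=30 C=18 D=44 E=45] avail[A=48 B=30 C=9 D=41 E=45] open={R3,R4,R5,R6}
Step 9: reserve R7 E 2 -> on_hand[A=57 B=30 C=18 D=44 E=45] avail[A=48 B=30 C=9 D=41 E=43] open={R3,R4,R5,R6,R7}
Step 10: reserve R8 A 6 -> on_hand[A=57 B=30 C=18 D=44 E=45] avail[A=42 B=30 C=9 D=41 E=43] open={R3,R4,R5,R6,R7,R8}
Open reservations: ['R3', 'R4', 'R5', 'R6', 'R7', 'R8'] -> 6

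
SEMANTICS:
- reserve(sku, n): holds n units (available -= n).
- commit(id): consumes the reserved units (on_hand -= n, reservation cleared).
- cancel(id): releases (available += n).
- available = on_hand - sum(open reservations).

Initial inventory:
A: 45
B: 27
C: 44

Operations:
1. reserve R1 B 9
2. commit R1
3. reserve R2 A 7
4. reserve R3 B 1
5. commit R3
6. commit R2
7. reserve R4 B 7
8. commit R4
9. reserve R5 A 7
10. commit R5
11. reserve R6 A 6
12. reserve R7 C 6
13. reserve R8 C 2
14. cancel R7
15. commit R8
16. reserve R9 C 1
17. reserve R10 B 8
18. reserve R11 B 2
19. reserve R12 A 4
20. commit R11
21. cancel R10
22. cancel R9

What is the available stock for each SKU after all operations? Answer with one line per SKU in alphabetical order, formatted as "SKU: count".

Step 1: reserve R1 B 9 -> on_hand[A=45 B=27 C=44] avail[A=45 B=18 C=44] open={R1}
Step 2: commit R1 -> on_hand[A=45 B=18 C=44] avail[A=45 B=18 C=44] open={}
Step 3: reserve R2 A 7 -> on_hand[A=45 B=18 C=44] avail[A=38 B=18 C=44] open={R2}
Step 4: reserve R3 B 1 -> on_hand[A=45 B=18 C=44] avail[A=38 B=17 C=44] open={R2,R3}
Step 5: commit R3 -> on_hand[A=45 B=17 C=44] avail[A=38 B=17 C=44] open={R2}
Step 6: commit R2 -> on_hand[A=38 B=17 C=44] avail[A=38 B=17 C=44] open={}
Step 7: reserve R4 B 7 -> on_hand[A=38 B=17 C=44] avail[A=38 B=10 C=44] open={R4}
Step 8: commit R4 -> on_hand[A=38 B=10 C=44] avail[A=38 B=10 C=44] open={}
Step 9: reserve R5 A 7 -> on_hand[A=38 B=10 C=44] avail[A=31 B=10 C=44] open={R5}
Step 10: commit R5 -> on_hand[A=31 B=10 C=44] avail[A=31 B=10 C=44] open={}
Step 11: reserve R6 A 6 -> on_hand[A=31 B=10 C=44] avail[A=25 B=10 C=44] open={R6}
Step 12: reserve R7 C 6 -> on_hand[A=31 B=10 C=44] avail[A=25 B=10 C=38] open={R6,R7}
Step 13: reserve R8 C 2 -> on_hand[A=31 B=10 C=44] avail[A=25 B=10 C=36] open={R6,R7,R8}
Step 14: cancel R7 -> on_hand[A=31 B=10 C=44] avail[A=25 B=10 C=42] open={R6,R8}
Step 15: commit R8 -> on_hand[A=31 B=10 C=42] avail[A=25 B=10 C=42] open={R6}
Step 16: reserve R9 C 1 -> on_hand[A=31 B=10 C=42] avail[A=25 B=10 C=41] open={R6,R9}
Step 17: reserve R10 B 8 -> on_hand[A=31 B=10 C=42] avail[A=25 B=2 C=41] open={R10,R6,R9}
Step 18: reserve R11 B 2 -> on_hand[A=31 B=10 C=42] avail[A=25 B=0 C=41] open={R10,R11,R6,R9}
Step 19: reserve R12 A 4 -> on_hand[A=31 B=10 C=42] avail[A=21 B=0 C=41] open={R10,R11,R12,R6,R9}
Step 20: commit R11 -> on_hand[A=31 B=8 C=42] avail[A=21 B=0 C=41] open={R10,R12,R6,R9}
Step 21: cancel R10 -> on_hand[A=31 B=8 C=42] avail[A=21 B=8 C=41] open={R12,R6,R9}
Step 22: cancel R9 -> on_hand[A=31 B=8 C=42] avail[A=21 B=8 C=42] open={R12,R6}

Answer: A: 21
B: 8
C: 42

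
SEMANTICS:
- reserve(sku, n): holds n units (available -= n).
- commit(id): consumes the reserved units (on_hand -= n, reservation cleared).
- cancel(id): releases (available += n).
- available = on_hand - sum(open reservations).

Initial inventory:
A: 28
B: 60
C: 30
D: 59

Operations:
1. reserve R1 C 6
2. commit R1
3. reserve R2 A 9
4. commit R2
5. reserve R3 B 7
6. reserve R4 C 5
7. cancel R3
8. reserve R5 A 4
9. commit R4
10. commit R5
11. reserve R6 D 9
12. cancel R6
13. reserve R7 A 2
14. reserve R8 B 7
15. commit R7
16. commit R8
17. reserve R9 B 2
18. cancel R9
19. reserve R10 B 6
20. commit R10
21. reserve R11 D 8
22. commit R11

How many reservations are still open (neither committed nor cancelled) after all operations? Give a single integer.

Answer: 0

Derivation:
Step 1: reserve R1 C 6 -> on_hand[A=28 B=60 C=30 D=59] avail[A=28 B=60 C=24 D=59] open={R1}
Step 2: commit R1 -> on_hand[A=28 B=60 C=24 D=59] avail[A=28 B=60 C=24 D=59] open={}
Step 3: reserve R2 A 9 -> on_hand[A=28 B=60 C=24 D=59] avail[A=19 B=60 C=24 D=59] open={R2}
Step 4: commit R2 -> on_hand[A=19 B=60 C=24 D=59] avail[A=19 B=60 C=24 D=59] open={}
Step 5: reserve R3 B 7 -> on_hand[A=19 B=60 C=24 D=59] avail[A=19 B=53 C=24 D=59] open={R3}
Step 6: reserve R4 C 5 -> on_hand[A=19 B=60 C=24 D=59] avail[A=19 B=53 C=19 D=59] open={R3,R4}
Step 7: cancel R3 -> on_hand[A=19 B=60 C=24 D=59] avail[A=19 B=60 C=19 D=59] open={R4}
Step 8: reserve R5 A 4 -> on_hand[A=19 B=60 C=24 D=59] avail[A=15 B=60 C=19 D=59] open={R4,R5}
Step 9: commit R4 -> on_hand[A=19 B=60 C=19 D=59] avail[A=15 B=60 C=19 D=59] open={R5}
Step 10: commit R5 -> on_hand[A=15 B=60 C=19 D=59] avail[A=15 B=60 C=19 D=59] open={}
Step 11: reserve R6 D 9 -> on_hand[A=15 B=60 C=19 D=59] avail[A=15 B=60 C=19 D=50] open={R6}
Step 12: cancel R6 -> on_hand[A=15 B=60 C=19 D=59] avail[A=15 B=60 C=19 D=59] open={}
Step 13: reserve R7 A 2 -> on_hand[A=15 B=60 C=19 D=59] avail[A=13 B=60 C=19 D=59] open={R7}
Step 14: reserve R8 B 7 -> on_hand[A=15 B=60 C=19 D=59] avail[A=13 B=53 C=19 D=59] open={R7,R8}
Step 15: commit R7 -> on_hand[A=13 B=60 C=19 D=59] avail[A=13 B=53 C=19 D=59] open={R8}
Step 16: commit R8 -> on_hand[A=13 B=53 C=19 D=59] avail[A=13 B=53 C=19 D=59] open={}
Step 17: reserve R9 B 2 -> on_hand[A=13 B=53 C=19 D=59] avail[A=13 B=51 C=19 D=59] open={R9}
Step 18: cancel R9 -> on_hand[A=13 B=53 C=19 D=59] avail[A=13 B=53 C=19 D=59] open={}
Step 19: reserve R10 B 6 -> on_hand[A=13 B=53 C=19 D=59] avail[A=13 B=47 C=19 D=59] open={R10}
Step 20: commit R10 -> on_hand[A=13 B=47 C=19 D=59] avail[A=13 B=47 C=19 D=59] open={}
Step 21: reserve R11 D 8 -> on_hand[A=13 B=47 C=19 D=59] avail[A=13 B=47 C=19 D=51] open={R11}
Step 22: commit R11 -> on_hand[A=13 B=47 C=19 D=51] avail[A=13 B=47 C=19 D=51] open={}
Open reservations: [] -> 0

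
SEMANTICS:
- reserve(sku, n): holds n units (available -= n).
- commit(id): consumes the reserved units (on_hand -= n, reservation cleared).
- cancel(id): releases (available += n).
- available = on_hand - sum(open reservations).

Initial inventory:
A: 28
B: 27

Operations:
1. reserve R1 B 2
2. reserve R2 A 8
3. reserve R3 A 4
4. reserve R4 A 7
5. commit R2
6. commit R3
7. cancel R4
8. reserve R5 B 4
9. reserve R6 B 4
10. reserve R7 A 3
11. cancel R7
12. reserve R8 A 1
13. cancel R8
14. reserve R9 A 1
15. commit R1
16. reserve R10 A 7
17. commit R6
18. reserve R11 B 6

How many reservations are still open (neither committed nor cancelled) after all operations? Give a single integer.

Step 1: reserve R1 B 2 -> on_hand[A=28 B=27] avail[A=28 B=25] open={R1}
Step 2: reserve R2 A 8 -> on_hand[A=28 B=27] avail[A=20 B=25] open={R1,R2}
Step 3: reserve R3 A 4 -> on_hand[A=28 B=27] avail[A=16 B=25] open={R1,R2,R3}
Step 4: reserve R4 A 7 -> on_hand[A=28 B=27] avail[A=9 B=25] open={R1,R2,R3,R4}
Step 5: commit R2 -> on_hand[A=20 B=27] avail[A=9 B=25] open={R1,R3,R4}
Step 6: commit R3 -> on_hand[A=16 B=27] avail[A=9 B=25] open={R1,R4}
Step 7: cancel R4 -> on_hand[A=16 B=27] avail[A=16 B=25] open={R1}
Step 8: reserve R5 B 4 -> on_hand[A=16 B=27] avail[A=16 B=21] open={R1,R5}
Step 9: reserve R6 B 4 -> on_hand[A=16 B=27] avail[A=16 B=17] open={R1,R5,R6}
Step 10: reserve R7 A 3 -> on_hand[A=16 B=27] avail[A=13 B=17] open={R1,R5,R6,R7}
Step 11: cancel R7 -> on_hand[A=16 B=27] avail[A=16 B=17] open={R1,R5,R6}
Step 12: reserve R8 A 1 -> on_hand[A=16 B=27] avail[A=15 B=17] open={R1,R5,R6,R8}
Step 13: cancel R8 -> on_hand[A=16 B=27] avail[A=16 B=17] open={R1,R5,R6}
Step 14: reserve R9 A 1 -> on_hand[A=16 B=27] avail[A=15 B=17] open={R1,R5,R6,R9}
Step 15: commit R1 -> on_hand[A=16 B=25] avail[A=15 B=17] open={R5,R6,R9}
Step 16: reserve R10 A 7 -> on_hand[A=16 B=25] avail[A=8 B=17] open={R10,R5,R6,R9}
Step 17: commit R6 -> on_hand[A=16 B=21] avail[A=8 B=17] open={R10,R5,R9}
Step 18: reserve R11 B 6 -> on_hand[A=16 B=21] avail[A=8 B=11] open={R10,R11,R5,R9}
Open reservations: ['R10', 'R11', 'R5', 'R9'] -> 4

Answer: 4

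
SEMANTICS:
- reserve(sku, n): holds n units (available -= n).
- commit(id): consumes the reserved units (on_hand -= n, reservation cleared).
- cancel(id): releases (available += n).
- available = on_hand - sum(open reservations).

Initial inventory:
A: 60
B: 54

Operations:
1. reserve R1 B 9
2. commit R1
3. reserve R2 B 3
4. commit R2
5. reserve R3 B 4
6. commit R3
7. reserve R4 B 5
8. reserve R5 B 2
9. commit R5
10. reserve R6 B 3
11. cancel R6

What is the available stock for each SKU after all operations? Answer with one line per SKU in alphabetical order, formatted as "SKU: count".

Step 1: reserve R1 B 9 -> on_hand[A=60 B=54] avail[A=60 B=45] open={R1}
Step 2: commit R1 -> on_hand[A=60 B=45] avail[A=60 B=45] open={}
Step 3: reserve R2 B 3 -> on_hand[A=60 B=45] avail[A=60 B=42] open={R2}
Step 4: commit R2 -> on_hand[A=60 B=42] avail[A=60 B=42] open={}
Step 5: reserve R3 B 4 -> on_hand[A=60 B=42] avail[A=60 B=38] open={R3}
Step 6: commit R3 -> on_hand[A=60 B=38] avail[A=60 B=38] open={}
Step 7: reserve R4 B 5 -> on_hand[A=60 B=38] avail[A=60 B=33] open={R4}
Step 8: reserve R5 B 2 -> on_hand[A=60 B=38] avail[A=60 B=31] open={R4,R5}
Step 9: commit R5 -> on_hand[A=60 B=36] avail[A=60 B=31] open={R4}
Step 10: reserve R6 B 3 -> on_hand[A=60 B=36] avail[A=60 B=28] open={R4,R6}
Step 11: cancel R6 -> on_hand[A=60 B=36] avail[A=60 B=31] open={R4}

Answer: A: 60
B: 31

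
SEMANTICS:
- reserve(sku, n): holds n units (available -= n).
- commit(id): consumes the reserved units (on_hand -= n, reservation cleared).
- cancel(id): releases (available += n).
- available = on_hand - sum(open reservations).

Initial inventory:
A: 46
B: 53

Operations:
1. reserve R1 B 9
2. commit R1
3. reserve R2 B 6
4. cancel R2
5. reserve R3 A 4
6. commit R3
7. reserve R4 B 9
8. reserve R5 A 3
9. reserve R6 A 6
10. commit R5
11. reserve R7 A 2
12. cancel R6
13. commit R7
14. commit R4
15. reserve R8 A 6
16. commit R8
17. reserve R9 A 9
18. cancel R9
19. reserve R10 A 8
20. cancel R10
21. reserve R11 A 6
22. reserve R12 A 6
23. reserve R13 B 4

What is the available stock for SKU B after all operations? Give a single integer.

Answer: 31

Derivation:
Step 1: reserve R1 B 9 -> on_hand[A=46 B=53] avail[A=46 B=44] open={R1}
Step 2: commit R1 -> on_hand[A=46 B=44] avail[A=46 B=44] open={}
Step 3: reserve R2 B 6 -> on_hand[A=46 B=44] avail[A=46 B=38] open={R2}
Step 4: cancel R2 -> on_hand[A=46 B=44] avail[A=46 B=44] open={}
Step 5: reserve R3 A 4 -> on_hand[A=46 B=44] avail[A=42 B=44] open={R3}
Step 6: commit R3 -> on_hand[A=42 B=44] avail[A=42 B=44] open={}
Step 7: reserve R4 B 9 -> on_hand[A=42 B=44] avail[A=42 B=35] open={R4}
Step 8: reserve R5 A 3 -> on_hand[A=42 B=44] avail[A=39 B=35] open={R4,R5}
Step 9: reserve R6 A 6 -> on_hand[A=42 B=44] avail[A=33 B=35] open={R4,R5,R6}
Step 10: commit R5 -> on_hand[A=39 B=44] avail[A=33 B=35] open={R4,R6}
Step 11: reserve R7 A 2 -> on_hand[A=39 B=44] avail[A=31 B=35] open={R4,R6,R7}
Step 12: cancel R6 -> on_hand[A=39 B=44] avail[A=37 B=35] open={R4,R7}
Step 13: commit R7 -> on_hand[A=37 B=44] avail[A=37 B=35] open={R4}
Step 14: commit R4 -> on_hand[A=37 B=35] avail[A=37 B=35] open={}
Step 15: reserve R8 A 6 -> on_hand[A=37 B=35] avail[A=31 B=35] open={R8}
Step 16: commit R8 -> on_hand[A=31 B=35] avail[A=31 B=35] open={}
Step 17: reserve R9 A 9 -> on_hand[A=31 B=35] avail[A=22 B=35] open={R9}
Step 18: cancel R9 -> on_hand[A=31 B=35] avail[A=31 B=35] open={}
Step 19: reserve R10 A 8 -> on_hand[A=31 B=35] avail[A=23 B=35] open={R10}
Step 20: cancel R10 -> on_hand[A=31 B=35] avail[A=31 B=35] open={}
Step 21: reserve R11 A 6 -> on_hand[A=31 B=35] avail[A=25 B=35] open={R11}
Step 22: reserve R12 A 6 -> on_hand[A=31 B=35] avail[A=19 B=35] open={R11,R12}
Step 23: reserve R13 B 4 -> on_hand[A=31 B=35] avail[A=19 B=31] open={R11,R12,R13}
Final available[B] = 31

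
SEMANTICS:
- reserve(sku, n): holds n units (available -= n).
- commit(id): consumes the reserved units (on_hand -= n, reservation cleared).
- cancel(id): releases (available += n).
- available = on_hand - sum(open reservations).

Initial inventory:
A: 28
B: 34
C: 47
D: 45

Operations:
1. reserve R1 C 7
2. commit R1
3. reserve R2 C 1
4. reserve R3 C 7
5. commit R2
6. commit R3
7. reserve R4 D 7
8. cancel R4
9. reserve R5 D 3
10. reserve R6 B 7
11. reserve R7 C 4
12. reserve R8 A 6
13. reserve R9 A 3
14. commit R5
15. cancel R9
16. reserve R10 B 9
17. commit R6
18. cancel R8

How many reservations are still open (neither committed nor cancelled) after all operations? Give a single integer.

Step 1: reserve R1 C 7 -> on_hand[A=28 B=34 C=47 D=45] avail[A=28 B=34 C=40 D=45] open={R1}
Step 2: commit R1 -> on_hand[A=28 B=34 C=40 D=45] avail[A=28 B=34 C=40 D=45] open={}
Step 3: reserve R2 C 1 -> on_hand[A=28 B=34 C=40 D=45] avail[A=28 B=34 C=39 D=45] open={R2}
Step 4: reserve R3 C 7 -> on_hand[A=28 B=34 C=40 D=45] avail[A=28 B=34 C=32 D=45] open={R2,R3}
Step 5: commit R2 -> on_hand[A=28 B=34 C=39 D=45] avail[A=28 B=34 C=32 D=45] open={R3}
Step 6: commit R3 -> on_hand[A=28 B=34 C=32 D=45] avail[A=28 B=34 C=32 D=45] open={}
Step 7: reserve R4 D 7 -> on_hand[A=28 B=34 C=32 D=45] avail[A=28 B=34 C=32 D=38] open={R4}
Step 8: cancel R4 -> on_hand[A=28 B=34 C=32 D=45] avail[A=28 B=34 C=32 D=45] open={}
Step 9: reserve R5 D 3 -> on_hand[A=28 B=34 C=32 D=45] avail[A=28 B=34 C=32 D=42] open={R5}
Step 10: reserve R6 B 7 -> on_hand[A=28 B=34 C=32 D=45] avail[A=28 B=27 C=32 D=42] open={R5,R6}
Step 11: reserve R7 C 4 -> on_hand[A=28 B=34 C=32 D=45] avail[A=28 B=27 C=28 D=42] open={R5,R6,R7}
Step 12: reserve R8 A 6 -> on_hand[A=28 B=34 C=32 D=45] avail[A=22 B=27 C=28 D=42] open={R5,R6,R7,R8}
Step 13: reserve R9 A 3 -> on_hand[A=28 B=34 C=32 D=45] avail[A=19 B=27 C=28 D=42] open={R5,R6,R7,R8,R9}
Step 14: commit R5 -> on_hand[A=28 B=34 C=32 D=42] avail[A=19 B=27 C=28 D=42] open={R6,R7,R8,R9}
Step 15: cancel R9 -> on_hand[A=28 B=34 C=32 D=42] avail[A=22 B=27 C=28 D=42] open={R6,R7,R8}
Step 16: reserve R10 B 9 -> on_hand[A=28 B=34 C=32 D=42] avail[A=22 B=18 C=28 D=42] open={R10,R6,R7,R8}
Step 17: commit R6 -> on_hand[A=28 B=27 C=32 D=42] avail[A=22 B=18 C=28 D=42] open={R10,R7,R8}
Step 18: cancel R8 -> on_hand[A=28 B=27 C=32 D=42] avail[A=28 B=18 C=28 D=42] open={R10,R7}
Open reservations: ['R10', 'R7'] -> 2

Answer: 2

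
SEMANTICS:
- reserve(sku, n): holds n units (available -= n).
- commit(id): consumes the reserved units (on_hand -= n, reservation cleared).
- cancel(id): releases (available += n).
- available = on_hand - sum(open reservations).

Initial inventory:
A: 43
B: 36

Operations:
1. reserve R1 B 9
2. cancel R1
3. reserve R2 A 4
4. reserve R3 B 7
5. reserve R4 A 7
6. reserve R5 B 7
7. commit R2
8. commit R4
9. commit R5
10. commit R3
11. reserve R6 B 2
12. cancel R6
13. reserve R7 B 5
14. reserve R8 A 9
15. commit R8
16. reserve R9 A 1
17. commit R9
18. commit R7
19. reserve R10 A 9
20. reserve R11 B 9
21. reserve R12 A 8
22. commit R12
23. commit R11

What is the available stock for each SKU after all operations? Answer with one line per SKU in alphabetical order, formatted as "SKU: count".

Step 1: reserve R1 B 9 -> on_hand[A=43 B=36] avail[A=43 B=27] open={R1}
Step 2: cancel R1 -> on_hand[A=43 B=36] avail[A=43 B=36] open={}
Step 3: reserve R2 A 4 -> on_hand[A=43 B=36] avail[A=39 B=36] open={R2}
Step 4: reserve R3 B 7 -> on_hand[A=43 B=36] avail[A=39 B=29] open={R2,R3}
Step 5: reserve R4 A 7 -> on_hand[A=43 B=36] avail[A=32 B=29] open={R2,R3,R4}
Step 6: reserve R5 B 7 -> on_hand[A=43 B=36] avail[A=32 B=22] open={R2,R3,R4,R5}
Step 7: commit R2 -> on_hand[A=39 B=36] avail[A=32 B=22] open={R3,R4,R5}
Step 8: commit R4 -> on_hand[A=32 B=36] avail[A=32 B=22] open={R3,R5}
Step 9: commit R5 -> on_hand[A=32 B=29] avail[A=32 B=22] open={R3}
Step 10: commit R3 -> on_hand[A=32 B=22] avail[A=32 B=22] open={}
Step 11: reserve R6 B 2 -> on_hand[A=32 B=22] avail[A=32 B=20] open={R6}
Step 12: cancel R6 -> on_hand[A=32 B=22] avail[A=32 B=22] open={}
Step 13: reserve R7 B 5 -> on_hand[A=32 B=22] avail[A=32 B=17] open={R7}
Step 14: reserve R8 A 9 -> on_hand[A=32 B=22] avail[A=23 B=17] open={R7,R8}
Step 15: commit R8 -> on_hand[A=23 B=22] avail[A=23 B=17] open={R7}
Step 16: reserve R9 A 1 -> on_hand[A=23 B=22] avail[A=22 B=17] open={R7,R9}
Step 17: commit R9 -> on_hand[A=22 B=22] avail[A=22 B=17] open={R7}
Step 18: commit R7 -> on_hand[A=22 B=17] avail[A=22 B=17] open={}
Step 19: reserve R10 A 9 -> on_hand[A=22 B=17] avail[A=13 B=17] open={R10}
Step 20: reserve R11 B 9 -> on_hand[A=22 B=17] avail[A=13 B=8] open={R10,R11}
Step 21: reserve R12 A 8 -> on_hand[A=22 B=17] avail[A=5 B=8] open={R10,R11,R12}
Step 22: commit R12 -> on_hand[A=14 B=17] avail[A=5 B=8] open={R10,R11}
Step 23: commit R11 -> on_hand[A=14 B=8] avail[A=5 B=8] open={R10}

Answer: A: 5
B: 8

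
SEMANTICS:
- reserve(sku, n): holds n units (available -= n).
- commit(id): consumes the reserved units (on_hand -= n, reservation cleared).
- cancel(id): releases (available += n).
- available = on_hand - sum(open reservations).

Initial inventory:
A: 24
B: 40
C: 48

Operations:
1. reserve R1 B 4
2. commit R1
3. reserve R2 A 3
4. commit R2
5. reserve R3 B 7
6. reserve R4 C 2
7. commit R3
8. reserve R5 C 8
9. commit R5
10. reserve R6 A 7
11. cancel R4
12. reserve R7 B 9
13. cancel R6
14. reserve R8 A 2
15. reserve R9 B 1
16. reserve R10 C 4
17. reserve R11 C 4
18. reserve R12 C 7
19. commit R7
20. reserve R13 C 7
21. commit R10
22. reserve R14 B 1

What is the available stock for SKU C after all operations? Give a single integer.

Answer: 18

Derivation:
Step 1: reserve R1 B 4 -> on_hand[A=24 B=40 C=48] avail[A=24 B=36 C=48] open={R1}
Step 2: commit R1 -> on_hand[A=24 B=36 C=48] avail[A=24 B=36 C=48] open={}
Step 3: reserve R2 A 3 -> on_hand[A=24 B=36 C=48] avail[A=21 B=36 C=48] open={R2}
Step 4: commit R2 -> on_hand[A=21 B=36 C=48] avail[A=21 B=36 C=48] open={}
Step 5: reserve R3 B 7 -> on_hand[A=21 B=36 C=48] avail[A=21 B=29 C=48] open={R3}
Step 6: reserve R4 C 2 -> on_hand[A=21 B=36 C=48] avail[A=21 B=29 C=46] open={R3,R4}
Step 7: commit R3 -> on_hand[A=21 B=29 C=48] avail[A=21 B=29 C=46] open={R4}
Step 8: reserve R5 C 8 -> on_hand[A=21 B=29 C=48] avail[A=21 B=29 C=38] open={R4,R5}
Step 9: commit R5 -> on_hand[A=21 B=29 C=40] avail[A=21 B=29 C=38] open={R4}
Step 10: reserve R6 A 7 -> on_hand[A=21 B=29 C=40] avail[A=14 B=29 C=38] open={R4,R6}
Step 11: cancel R4 -> on_hand[A=21 B=29 C=40] avail[A=14 B=29 C=40] open={R6}
Step 12: reserve R7 B 9 -> on_hand[A=21 B=29 C=40] avail[A=14 B=20 C=40] open={R6,R7}
Step 13: cancel R6 -> on_hand[A=21 B=29 C=40] avail[A=21 B=20 C=40] open={R7}
Step 14: reserve R8 A 2 -> on_hand[A=21 B=29 C=40] avail[A=19 B=20 C=40] open={R7,R8}
Step 15: reserve R9 B 1 -> on_hand[A=21 B=29 C=40] avail[A=19 B=19 C=40] open={R7,R8,R9}
Step 16: reserve R10 C 4 -> on_hand[A=21 B=29 C=40] avail[A=19 B=19 C=36] open={R10,R7,R8,R9}
Step 17: reserve R11 C 4 -> on_hand[A=21 B=29 C=40] avail[A=19 B=19 C=32] open={R10,R11,R7,R8,R9}
Step 18: reserve R12 C 7 -> on_hand[A=21 B=29 C=40] avail[A=19 B=19 C=25] open={R10,R11,R12,R7,R8,R9}
Step 19: commit R7 -> on_hand[A=21 B=20 C=40] avail[A=19 B=19 C=25] open={R10,R11,R12,R8,R9}
Step 20: reserve R13 C 7 -> on_hand[A=21 B=20 C=40] avail[A=19 B=19 C=18] open={R10,R11,R12,R13,R8,R9}
Step 21: commit R10 -> on_hand[A=21 B=20 C=36] avail[A=19 B=19 C=18] open={R11,R12,R13,R8,R9}
Step 22: reserve R14 B 1 -> on_hand[A=21 B=20 C=36] avail[A=19 B=18 C=18] open={R11,R12,R13,R14,R8,R9}
Final available[C] = 18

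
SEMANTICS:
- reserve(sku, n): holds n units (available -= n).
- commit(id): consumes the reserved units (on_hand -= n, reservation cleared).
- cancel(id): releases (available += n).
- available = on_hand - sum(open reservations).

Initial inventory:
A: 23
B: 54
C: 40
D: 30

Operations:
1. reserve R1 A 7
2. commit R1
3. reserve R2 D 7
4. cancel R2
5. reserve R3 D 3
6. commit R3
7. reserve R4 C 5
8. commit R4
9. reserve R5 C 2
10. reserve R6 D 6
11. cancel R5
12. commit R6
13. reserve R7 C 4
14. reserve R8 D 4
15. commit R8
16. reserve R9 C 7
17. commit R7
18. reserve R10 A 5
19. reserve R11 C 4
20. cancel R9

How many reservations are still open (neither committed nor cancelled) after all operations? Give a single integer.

Answer: 2

Derivation:
Step 1: reserve R1 A 7 -> on_hand[A=23 B=54 C=40 D=30] avail[A=16 B=54 C=40 D=30] open={R1}
Step 2: commit R1 -> on_hand[A=16 B=54 C=40 D=30] avail[A=16 B=54 C=40 D=30] open={}
Step 3: reserve R2 D 7 -> on_hand[A=16 B=54 C=40 D=30] avail[A=16 B=54 C=40 D=23] open={R2}
Step 4: cancel R2 -> on_hand[A=16 B=54 C=40 D=30] avail[A=16 B=54 C=40 D=30] open={}
Step 5: reserve R3 D 3 -> on_hand[A=16 B=54 C=40 D=30] avail[A=16 B=54 C=40 D=27] open={R3}
Step 6: commit R3 -> on_hand[A=16 B=54 C=40 D=27] avail[A=16 B=54 C=40 D=27] open={}
Step 7: reserve R4 C 5 -> on_hand[A=16 B=54 C=40 D=27] avail[A=16 B=54 C=35 D=27] open={R4}
Step 8: commit R4 -> on_hand[A=16 B=54 C=35 D=27] avail[A=16 B=54 C=35 D=27] open={}
Step 9: reserve R5 C 2 -> on_hand[A=16 B=54 C=35 D=27] avail[A=16 B=54 C=33 D=27] open={R5}
Step 10: reserve R6 D 6 -> on_hand[A=16 B=54 C=35 D=27] avail[A=16 B=54 C=33 D=21] open={R5,R6}
Step 11: cancel R5 -> on_hand[A=16 B=54 C=35 D=27] avail[A=16 B=54 C=35 D=21] open={R6}
Step 12: commit R6 -> on_hand[A=16 B=54 C=35 D=21] avail[A=16 B=54 C=35 D=21] open={}
Step 13: reserve R7 C 4 -> on_hand[A=16 B=54 C=35 D=21] avail[A=16 B=54 C=31 D=21] open={R7}
Step 14: reserve R8 D 4 -> on_hand[A=16 B=54 C=35 D=21] avail[A=16 B=54 C=31 D=17] open={R7,R8}
Step 15: commit R8 -> on_hand[A=16 B=54 C=35 D=17] avail[A=16 B=54 C=31 D=17] open={R7}
Step 16: reserve R9 C 7 -> on_hand[A=16 B=54 C=35 D=17] avail[A=16 B=54 C=24 D=17] open={R7,R9}
Step 17: commit R7 -> on_hand[A=16 B=54 C=31 D=17] avail[A=16 B=54 C=24 D=17] open={R9}
Step 18: reserve R10 A 5 -> on_hand[A=16 B=54 C=31 D=17] avail[A=11 B=54 C=24 D=17] open={R10,R9}
Step 19: reserve R11 C 4 -> on_hand[A=16 B=54 C=31 D=17] avail[A=11 B=54 C=20 D=17] open={R10,R11,R9}
Step 20: cancel R9 -> on_hand[A=16 B=54 C=31 D=17] avail[A=11 B=54 C=27 D=17] open={R10,R11}
Open reservations: ['R10', 'R11'] -> 2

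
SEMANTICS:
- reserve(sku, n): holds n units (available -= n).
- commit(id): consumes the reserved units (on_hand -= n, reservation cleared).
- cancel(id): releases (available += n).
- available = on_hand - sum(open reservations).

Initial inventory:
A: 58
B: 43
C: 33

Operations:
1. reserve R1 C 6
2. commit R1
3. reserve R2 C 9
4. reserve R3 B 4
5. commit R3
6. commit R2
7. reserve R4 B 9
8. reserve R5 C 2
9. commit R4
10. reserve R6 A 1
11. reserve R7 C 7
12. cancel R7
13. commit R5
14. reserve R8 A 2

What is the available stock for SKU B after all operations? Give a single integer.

Step 1: reserve R1 C 6 -> on_hand[A=58 B=43 C=33] avail[A=58 B=43 C=27] open={R1}
Step 2: commit R1 -> on_hand[A=58 B=43 C=27] avail[A=58 B=43 C=27] open={}
Step 3: reserve R2 C 9 -> on_hand[A=58 B=43 C=27] avail[A=58 B=43 C=18] open={R2}
Step 4: reserve R3 B 4 -> on_hand[A=58 B=43 C=27] avail[A=58 B=39 C=18] open={R2,R3}
Step 5: commit R3 -> on_hand[A=58 B=39 C=27] avail[A=58 B=39 C=18] open={R2}
Step 6: commit R2 -> on_hand[A=58 B=39 C=18] avail[A=58 B=39 C=18] open={}
Step 7: reserve R4 B 9 -> on_hand[A=58 B=39 C=18] avail[A=58 B=30 C=18] open={R4}
Step 8: reserve R5 C 2 -> on_hand[A=58 B=39 C=18] avail[A=58 B=30 C=16] open={R4,R5}
Step 9: commit R4 -> on_hand[A=58 B=30 C=18] avail[A=58 B=30 C=16] open={R5}
Step 10: reserve R6 A 1 -> on_hand[A=58 B=30 C=18] avail[A=57 B=30 C=16] open={R5,R6}
Step 11: reserve R7 C 7 -> on_hand[A=58 B=30 C=18] avail[A=57 B=30 C=9] open={R5,R6,R7}
Step 12: cancel R7 -> on_hand[A=58 B=30 C=18] avail[A=57 B=30 C=16] open={R5,R6}
Step 13: commit R5 -> on_hand[A=58 B=30 C=16] avail[A=57 B=30 C=16] open={R6}
Step 14: reserve R8 A 2 -> on_hand[A=58 B=30 C=16] avail[A=55 B=30 C=16] open={R6,R8}
Final available[B] = 30

Answer: 30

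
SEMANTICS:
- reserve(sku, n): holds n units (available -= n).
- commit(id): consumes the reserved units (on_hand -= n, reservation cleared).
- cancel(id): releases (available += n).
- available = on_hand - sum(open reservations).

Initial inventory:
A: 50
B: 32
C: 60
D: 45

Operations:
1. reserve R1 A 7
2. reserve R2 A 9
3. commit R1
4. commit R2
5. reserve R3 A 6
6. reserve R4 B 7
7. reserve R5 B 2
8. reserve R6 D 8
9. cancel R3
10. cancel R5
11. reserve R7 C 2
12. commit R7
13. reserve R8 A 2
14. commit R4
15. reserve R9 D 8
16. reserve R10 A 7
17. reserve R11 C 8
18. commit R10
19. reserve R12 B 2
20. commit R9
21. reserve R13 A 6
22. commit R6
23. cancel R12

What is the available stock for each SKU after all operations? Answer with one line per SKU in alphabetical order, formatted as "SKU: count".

Answer: A: 19
B: 25
C: 50
D: 29

Derivation:
Step 1: reserve R1 A 7 -> on_hand[A=50 B=32 C=60 D=45] avail[A=43 B=32 C=60 D=45] open={R1}
Step 2: reserve R2 A 9 -> on_hand[A=50 B=32 C=60 D=45] avail[A=34 B=32 C=60 D=45] open={R1,R2}
Step 3: commit R1 -> on_hand[A=43 B=32 C=60 D=45] avail[A=34 B=32 C=60 D=45] open={R2}
Step 4: commit R2 -> on_hand[A=34 B=32 C=60 D=45] avail[A=34 B=32 C=60 D=45] open={}
Step 5: reserve R3 A 6 -> on_hand[A=34 B=32 C=60 D=45] avail[A=28 B=32 C=60 D=45] open={R3}
Step 6: reserve R4 B 7 -> on_hand[A=34 B=32 C=60 D=45] avail[A=28 B=25 C=60 D=45] open={R3,R4}
Step 7: reserve R5 B 2 -> on_hand[A=34 B=32 C=60 D=45] avail[A=28 B=23 C=60 D=45] open={R3,R4,R5}
Step 8: reserve R6 D 8 -> on_hand[A=34 B=32 C=60 D=45] avail[A=28 B=23 C=60 D=37] open={R3,R4,R5,R6}
Step 9: cancel R3 -> on_hand[A=34 B=32 C=60 D=45] avail[A=34 B=23 C=60 D=37] open={R4,R5,R6}
Step 10: cancel R5 -> on_hand[A=34 B=32 C=60 D=45] avail[A=34 B=25 C=60 D=37] open={R4,R6}
Step 11: reserve R7 C 2 -> on_hand[A=34 B=32 C=60 D=45] avail[A=34 B=25 C=58 D=37] open={R4,R6,R7}
Step 12: commit R7 -> on_hand[A=34 B=32 C=58 D=45] avail[A=34 B=25 C=58 D=37] open={R4,R6}
Step 13: reserve R8 A 2 -> on_hand[A=34 B=32 C=58 D=45] avail[A=32 B=25 C=58 D=37] open={R4,R6,R8}
Step 14: commit R4 -> on_hand[A=34 B=25 C=58 D=45] avail[A=32 B=25 C=58 D=37] open={R6,R8}
Step 15: reserve R9 D 8 -> on_hand[A=34 B=25 C=58 D=45] avail[A=32 B=25 C=58 D=29] open={R6,R8,R9}
Step 16: reserve R10 A 7 -> on_hand[A=34 B=25 C=58 D=45] avail[A=25 B=25 C=58 D=29] open={R10,R6,R8,R9}
Step 17: reserve R11 C 8 -> on_hand[A=34 B=25 C=58 D=45] avail[A=25 B=25 C=50 D=29] open={R10,R11,R6,R8,R9}
Step 18: commit R10 -> on_hand[A=27 B=25 C=58 D=45] avail[A=25 B=25 C=50 D=29] open={R11,R6,R8,R9}
Step 19: reserve R12 B 2 -> on_hand[A=27 B=25 C=58 D=45] avail[A=25 B=23 C=50 D=29] open={R11,R12,R6,R8,R9}
Step 20: commit R9 -> on_hand[A=27 B=25 C=58 D=37] avail[A=25 B=23 C=50 D=29] open={R11,R12,R6,R8}
Step 21: reserve R13 A 6 -> on_hand[A=27 B=25 C=58 D=37] avail[A=19 B=23 C=50 D=29] open={R11,R12,R13,R6,R8}
Step 22: commit R6 -> on_hand[A=27 B=25 C=58 D=29] avail[A=19 B=23 C=50 D=29] open={R11,R12,R13,R8}
Step 23: cancel R12 -> on_hand[A=27 B=25 C=58 D=29] avail[A=19 B=25 C=50 D=29] open={R11,R13,R8}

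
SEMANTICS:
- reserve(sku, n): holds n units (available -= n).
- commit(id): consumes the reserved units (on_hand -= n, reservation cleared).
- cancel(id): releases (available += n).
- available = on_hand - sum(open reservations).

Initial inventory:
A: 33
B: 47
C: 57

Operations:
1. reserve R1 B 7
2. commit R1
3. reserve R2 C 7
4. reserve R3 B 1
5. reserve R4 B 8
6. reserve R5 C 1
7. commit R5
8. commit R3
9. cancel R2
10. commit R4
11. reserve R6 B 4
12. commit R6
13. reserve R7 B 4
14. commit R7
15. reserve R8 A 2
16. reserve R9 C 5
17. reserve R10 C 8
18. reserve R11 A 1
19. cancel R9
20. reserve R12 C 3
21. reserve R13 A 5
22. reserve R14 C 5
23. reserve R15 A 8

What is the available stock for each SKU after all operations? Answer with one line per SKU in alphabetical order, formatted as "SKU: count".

Step 1: reserve R1 B 7 -> on_hand[A=33 B=47 C=57] avail[A=33 B=40 C=57] open={R1}
Step 2: commit R1 -> on_hand[A=33 B=40 C=57] avail[A=33 B=40 C=57] open={}
Step 3: reserve R2 C 7 -> on_hand[A=33 B=40 C=57] avail[A=33 B=40 C=50] open={R2}
Step 4: reserve R3 B 1 -> on_hand[A=33 B=40 C=57] avail[A=33 B=39 C=50] open={R2,R3}
Step 5: reserve R4 B 8 -> on_hand[A=33 B=40 C=57] avail[A=33 B=31 C=50] open={R2,R3,R4}
Step 6: reserve R5 C 1 -> on_hand[A=33 B=40 C=57] avail[A=33 B=31 C=49] open={R2,R3,R4,R5}
Step 7: commit R5 -> on_hand[A=33 B=40 C=56] avail[A=33 B=31 C=49] open={R2,R3,R4}
Step 8: commit R3 -> on_hand[A=33 B=39 C=56] avail[A=33 B=31 C=49] open={R2,R4}
Step 9: cancel R2 -> on_hand[A=33 B=39 C=56] avail[A=33 B=31 C=56] open={R4}
Step 10: commit R4 -> on_hand[A=33 B=31 C=56] avail[A=33 B=31 C=56] open={}
Step 11: reserve R6 B 4 -> on_hand[A=33 B=31 C=56] avail[A=33 B=27 C=56] open={R6}
Step 12: commit R6 -> on_hand[A=33 B=27 C=56] avail[A=33 B=27 C=56] open={}
Step 13: reserve R7 B 4 -> on_hand[A=33 B=27 C=56] avail[A=33 B=23 C=56] open={R7}
Step 14: commit R7 -> on_hand[A=33 B=23 C=56] avail[A=33 B=23 C=56] open={}
Step 15: reserve R8 A 2 -> on_hand[A=33 B=23 C=56] avail[A=31 B=23 C=56] open={R8}
Step 16: reserve R9 C 5 -> on_hand[A=33 B=23 C=56] avail[A=31 B=23 C=51] open={R8,R9}
Step 17: reserve R10 C 8 -> on_hand[A=33 B=23 C=56] avail[A=31 B=23 C=43] open={R10,R8,R9}
Step 18: reserve R11 A 1 -> on_hand[A=33 B=23 C=56] avail[A=30 B=23 C=43] open={R10,R11,R8,R9}
Step 19: cancel R9 -> on_hand[A=33 B=23 C=56] avail[A=30 B=23 C=48] open={R10,R11,R8}
Step 20: reserve R12 C 3 -> on_hand[A=33 B=23 C=56] avail[A=30 B=23 C=45] open={R10,R11,R12,R8}
Step 21: reserve R13 A 5 -> on_hand[A=33 B=23 C=56] avail[A=25 B=23 C=45] open={R10,R11,R12,R13,R8}
Step 22: reserve R14 C 5 -> on_hand[A=33 B=23 C=56] avail[A=25 B=23 C=40] open={R10,R11,R12,R13,R14,R8}
Step 23: reserve R15 A 8 -> on_hand[A=33 B=23 C=56] avail[A=17 B=23 C=40] open={R10,R11,R12,R13,R14,R15,R8}

Answer: A: 17
B: 23
C: 40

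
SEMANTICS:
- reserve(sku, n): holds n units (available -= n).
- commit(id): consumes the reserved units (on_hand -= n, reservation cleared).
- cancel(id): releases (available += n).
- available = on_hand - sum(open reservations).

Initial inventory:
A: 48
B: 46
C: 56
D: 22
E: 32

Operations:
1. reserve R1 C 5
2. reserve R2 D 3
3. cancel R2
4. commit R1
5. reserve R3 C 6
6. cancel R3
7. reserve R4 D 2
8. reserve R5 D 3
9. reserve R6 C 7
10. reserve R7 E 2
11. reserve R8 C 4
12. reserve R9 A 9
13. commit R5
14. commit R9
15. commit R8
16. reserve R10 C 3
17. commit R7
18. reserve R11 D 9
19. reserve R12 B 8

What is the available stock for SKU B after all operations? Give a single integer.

Answer: 38

Derivation:
Step 1: reserve R1 C 5 -> on_hand[A=48 B=46 C=56 D=22 E=32] avail[A=48 B=46 C=51 D=22 E=32] open={R1}
Step 2: reserve R2 D 3 -> on_hand[A=48 B=46 C=56 D=22 E=32] avail[A=48 B=46 C=51 D=19 E=32] open={R1,R2}
Step 3: cancel R2 -> on_hand[A=48 B=46 C=56 D=22 E=32] avail[A=48 B=46 C=51 D=22 E=32] open={R1}
Step 4: commit R1 -> on_hand[A=48 B=46 C=51 D=22 E=32] avail[A=48 B=46 C=51 D=22 E=32] open={}
Step 5: reserve R3 C 6 -> on_hand[A=48 B=46 C=51 D=22 E=32] avail[A=48 B=46 C=45 D=22 E=32] open={R3}
Step 6: cancel R3 -> on_hand[A=48 B=46 C=51 D=22 E=32] avail[A=48 B=46 C=51 D=22 E=32] open={}
Step 7: reserve R4 D 2 -> on_hand[A=48 B=46 C=51 D=22 E=32] avail[A=48 B=46 C=51 D=20 E=32] open={R4}
Step 8: reserve R5 D 3 -> on_hand[A=48 B=46 C=51 D=22 E=32] avail[A=48 B=46 C=51 D=17 E=32] open={R4,R5}
Step 9: reserve R6 C 7 -> on_hand[A=48 B=46 C=51 D=22 E=32] avail[A=48 B=46 C=44 D=17 E=32] open={R4,R5,R6}
Step 10: reserve R7 E 2 -> on_hand[A=48 B=46 C=51 D=22 E=32] avail[A=48 B=46 C=44 D=17 E=30] open={R4,R5,R6,R7}
Step 11: reserve R8 C 4 -> on_hand[A=48 B=46 C=51 D=22 E=32] avail[A=48 B=46 C=40 D=17 E=30] open={R4,R5,R6,R7,R8}
Step 12: reserve R9 A 9 -> on_hand[A=48 B=46 C=51 D=22 E=32] avail[A=39 B=46 C=40 D=17 E=30] open={R4,R5,R6,R7,R8,R9}
Step 13: commit R5 -> on_hand[A=48 B=46 C=51 D=19 E=32] avail[A=39 B=46 C=40 D=17 E=30] open={R4,R6,R7,R8,R9}
Step 14: commit R9 -> on_hand[A=39 B=46 C=51 D=19 E=32] avail[A=39 B=46 C=40 D=17 E=30] open={R4,R6,R7,R8}
Step 15: commit R8 -> on_hand[A=39 B=46 C=47 D=19 E=32] avail[A=39 B=46 C=40 D=17 E=30] open={R4,R6,R7}
Step 16: reserve R10 C 3 -> on_hand[A=39 B=46 C=47 D=19 E=32] avail[A=39 B=46 C=37 D=17 E=30] open={R10,R4,R6,R7}
Step 17: commit R7 -> on_hand[A=39 B=46 C=47 D=19 E=30] avail[A=39 B=46 C=37 D=17 E=30] open={R10,R4,R6}
Step 18: reserve R11 D 9 -> on_hand[A=39 B=46 C=47 D=19 E=30] avail[A=39 B=46 C=37 D=8 E=30] open={R10,R11,R4,R6}
Step 19: reserve R12 B 8 -> on_hand[A=39 B=46 C=47 D=19 E=30] avail[A=39 B=38 C=37 D=8 E=30] open={R10,R11,R12,R4,R6}
Final available[B] = 38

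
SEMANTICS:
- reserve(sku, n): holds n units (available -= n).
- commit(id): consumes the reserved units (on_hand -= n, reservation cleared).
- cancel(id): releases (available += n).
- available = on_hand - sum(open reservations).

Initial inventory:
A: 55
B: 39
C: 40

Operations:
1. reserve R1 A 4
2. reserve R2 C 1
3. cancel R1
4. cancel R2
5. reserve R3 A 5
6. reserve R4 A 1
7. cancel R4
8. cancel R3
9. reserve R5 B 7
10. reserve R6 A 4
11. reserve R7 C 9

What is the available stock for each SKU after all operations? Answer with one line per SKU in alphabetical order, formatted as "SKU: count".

Step 1: reserve R1 A 4 -> on_hand[A=55 B=39 C=40] avail[A=51 B=39 C=40] open={R1}
Step 2: reserve R2 C 1 -> on_hand[A=55 B=39 C=40] avail[A=51 B=39 C=39] open={R1,R2}
Step 3: cancel R1 -> on_hand[A=55 B=39 C=40] avail[A=55 B=39 C=39] open={R2}
Step 4: cancel R2 -> on_hand[A=55 B=39 C=40] avail[A=55 B=39 C=40] open={}
Step 5: reserve R3 A 5 -> on_hand[A=55 B=39 C=40] avail[A=50 B=39 C=40] open={R3}
Step 6: reserve R4 A 1 -> on_hand[A=55 B=39 C=40] avail[A=49 B=39 C=40] open={R3,R4}
Step 7: cancel R4 -> on_hand[A=55 B=39 C=40] avail[A=50 B=39 C=40] open={R3}
Step 8: cancel R3 -> on_hand[A=55 B=39 C=40] avail[A=55 B=39 C=40] open={}
Step 9: reserve R5 B 7 -> on_hand[A=55 B=39 C=40] avail[A=55 B=32 C=40] open={R5}
Step 10: reserve R6 A 4 -> on_hand[A=55 B=39 C=40] avail[A=51 B=32 C=40] open={R5,R6}
Step 11: reserve R7 C 9 -> on_hand[A=55 B=39 C=40] avail[A=51 B=32 C=31] open={R5,R6,R7}

Answer: A: 51
B: 32
C: 31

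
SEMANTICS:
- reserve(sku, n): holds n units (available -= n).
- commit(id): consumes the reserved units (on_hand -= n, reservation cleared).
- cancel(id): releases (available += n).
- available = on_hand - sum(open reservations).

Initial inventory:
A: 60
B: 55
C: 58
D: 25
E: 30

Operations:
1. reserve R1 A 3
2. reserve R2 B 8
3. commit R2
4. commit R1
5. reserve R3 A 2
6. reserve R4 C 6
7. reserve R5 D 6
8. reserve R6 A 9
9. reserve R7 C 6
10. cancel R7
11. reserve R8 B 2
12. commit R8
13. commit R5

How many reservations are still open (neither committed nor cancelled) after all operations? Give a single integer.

Answer: 3

Derivation:
Step 1: reserve R1 A 3 -> on_hand[A=60 B=55 C=58 D=25 E=30] avail[A=57 B=55 C=58 D=25 E=30] open={R1}
Step 2: reserve R2 B 8 -> on_hand[A=60 B=55 C=58 D=25 E=30] avail[A=57 B=47 C=58 D=25 E=30] open={R1,R2}
Step 3: commit R2 -> on_hand[A=60 B=47 C=58 D=25 E=30] avail[A=57 B=47 C=58 D=25 E=30] open={R1}
Step 4: commit R1 -> on_hand[A=57 B=47 C=58 D=25 E=30] avail[A=57 B=47 C=58 D=25 E=30] open={}
Step 5: reserve R3 A 2 -> on_hand[A=57 B=47 C=58 D=25 E=30] avail[A=55 B=47 C=58 D=25 E=30] open={R3}
Step 6: reserve R4 C 6 -> on_hand[A=57 B=47 C=58 D=25 E=30] avail[A=55 B=47 C=52 D=25 E=30] open={R3,R4}
Step 7: reserve R5 D 6 -> on_hand[A=57 B=47 C=58 D=25 E=30] avail[A=55 B=47 C=52 D=19 E=30] open={R3,R4,R5}
Step 8: reserve R6 A 9 -> on_hand[A=57 B=47 C=58 D=25 E=30] avail[A=46 B=47 C=52 D=19 E=30] open={R3,R4,R5,R6}
Step 9: reserve R7 C 6 -> on_hand[A=57 B=47 C=58 D=25 E=30] avail[A=46 B=47 C=46 D=19 E=30] open={R3,R4,R5,R6,R7}
Step 10: cancel R7 -> on_hand[A=57 B=47 C=58 D=25 E=30] avail[A=46 B=47 C=52 D=19 E=30] open={R3,R4,R5,R6}
Step 11: reserve R8 B 2 -> on_hand[A=57 B=47 C=58 D=25 E=30] avail[A=46 B=45 C=52 D=19 E=30] open={R3,R4,R5,R6,R8}
Step 12: commit R8 -> on_hand[A=57 B=45 C=58 D=25 E=30] avail[A=46 B=45 C=52 D=19 E=30] open={R3,R4,R5,R6}
Step 13: commit R5 -> on_hand[A=57 B=45 C=58 D=19 E=30] avail[A=46 B=45 C=52 D=19 E=30] open={R3,R4,R6}
Open reservations: ['R3', 'R4', 'R6'] -> 3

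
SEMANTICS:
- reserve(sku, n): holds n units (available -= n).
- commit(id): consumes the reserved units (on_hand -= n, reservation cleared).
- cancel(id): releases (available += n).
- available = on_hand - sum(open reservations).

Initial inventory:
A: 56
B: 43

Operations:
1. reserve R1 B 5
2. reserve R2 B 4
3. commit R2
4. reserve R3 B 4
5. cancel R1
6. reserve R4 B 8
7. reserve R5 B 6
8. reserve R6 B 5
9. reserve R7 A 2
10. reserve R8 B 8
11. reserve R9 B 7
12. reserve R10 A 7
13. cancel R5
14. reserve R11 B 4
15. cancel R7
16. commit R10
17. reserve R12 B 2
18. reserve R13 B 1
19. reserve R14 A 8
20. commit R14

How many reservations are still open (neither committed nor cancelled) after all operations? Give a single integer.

Step 1: reserve R1 B 5 -> on_hand[A=56 B=43] avail[A=56 B=38] open={R1}
Step 2: reserve R2 B 4 -> on_hand[A=56 B=43] avail[A=56 B=34] open={R1,R2}
Step 3: commit R2 -> on_hand[A=56 B=39] avail[A=56 B=34] open={R1}
Step 4: reserve R3 B 4 -> on_hand[A=56 B=39] avail[A=56 B=30] open={R1,R3}
Step 5: cancel R1 -> on_hand[A=56 B=39] avail[A=56 B=35] open={R3}
Step 6: reserve R4 B 8 -> on_hand[A=56 B=39] avail[A=56 B=27] open={R3,R4}
Step 7: reserve R5 B 6 -> on_hand[A=56 B=39] avail[A=56 B=21] open={R3,R4,R5}
Step 8: reserve R6 B 5 -> on_hand[A=56 B=39] avail[A=56 B=16] open={R3,R4,R5,R6}
Step 9: reserve R7 A 2 -> on_hand[A=56 B=39] avail[A=54 B=16] open={R3,R4,R5,R6,R7}
Step 10: reserve R8 B 8 -> on_hand[A=56 B=39] avail[A=54 B=8] open={R3,R4,R5,R6,R7,R8}
Step 11: reserve R9 B 7 -> on_hand[A=56 B=39] avail[A=54 B=1] open={R3,R4,R5,R6,R7,R8,R9}
Step 12: reserve R10 A 7 -> on_hand[A=56 B=39] avail[A=47 B=1] open={R10,R3,R4,R5,R6,R7,R8,R9}
Step 13: cancel R5 -> on_hand[A=56 B=39] avail[A=47 B=7] open={R10,R3,R4,R6,R7,R8,R9}
Step 14: reserve R11 B 4 -> on_hand[A=56 B=39] avail[A=47 B=3] open={R10,R11,R3,R4,R6,R7,R8,R9}
Step 15: cancel R7 -> on_hand[A=56 B=39] avail[A=49 B=3] open={R10,R11,R3,R4,R6,R8,R9}
Step 16: commit R10 -> on_hand[A=49 B=39] avail[A=49 B=3] open={R11,R3,R4,R6,R8,R9}
Step 17: reserve R12 B 2 -> on_hand[A=49 B=39] avail[A=49 B=1] open={R11,R12,R3,R4,R6,R8,R9}
Step 18: reserve R13 B 1 -> on_hand[A=49 B=39] avail[A=49 B=0] open={R11,R12,R13,R3,R4,R6,R8,R9}
Step 19: reserve R14 A 8 -> on_hand[A=49 B=39] avail[A=41 B=0] open={R11,R12,R13,R14,R3,R4,R6,R8,R9}
Step 20: commit R14 -> on_hand[A=41 B=39] avail[A=41 B=0] open={R11,R12,R13,R3,R4,R6,R8,R9}
Open reservations: ['R11', 'R12', 'R13', 'R3', 'R4', 'R6', 'R8', 'R9'] -> 8

Answer: 8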